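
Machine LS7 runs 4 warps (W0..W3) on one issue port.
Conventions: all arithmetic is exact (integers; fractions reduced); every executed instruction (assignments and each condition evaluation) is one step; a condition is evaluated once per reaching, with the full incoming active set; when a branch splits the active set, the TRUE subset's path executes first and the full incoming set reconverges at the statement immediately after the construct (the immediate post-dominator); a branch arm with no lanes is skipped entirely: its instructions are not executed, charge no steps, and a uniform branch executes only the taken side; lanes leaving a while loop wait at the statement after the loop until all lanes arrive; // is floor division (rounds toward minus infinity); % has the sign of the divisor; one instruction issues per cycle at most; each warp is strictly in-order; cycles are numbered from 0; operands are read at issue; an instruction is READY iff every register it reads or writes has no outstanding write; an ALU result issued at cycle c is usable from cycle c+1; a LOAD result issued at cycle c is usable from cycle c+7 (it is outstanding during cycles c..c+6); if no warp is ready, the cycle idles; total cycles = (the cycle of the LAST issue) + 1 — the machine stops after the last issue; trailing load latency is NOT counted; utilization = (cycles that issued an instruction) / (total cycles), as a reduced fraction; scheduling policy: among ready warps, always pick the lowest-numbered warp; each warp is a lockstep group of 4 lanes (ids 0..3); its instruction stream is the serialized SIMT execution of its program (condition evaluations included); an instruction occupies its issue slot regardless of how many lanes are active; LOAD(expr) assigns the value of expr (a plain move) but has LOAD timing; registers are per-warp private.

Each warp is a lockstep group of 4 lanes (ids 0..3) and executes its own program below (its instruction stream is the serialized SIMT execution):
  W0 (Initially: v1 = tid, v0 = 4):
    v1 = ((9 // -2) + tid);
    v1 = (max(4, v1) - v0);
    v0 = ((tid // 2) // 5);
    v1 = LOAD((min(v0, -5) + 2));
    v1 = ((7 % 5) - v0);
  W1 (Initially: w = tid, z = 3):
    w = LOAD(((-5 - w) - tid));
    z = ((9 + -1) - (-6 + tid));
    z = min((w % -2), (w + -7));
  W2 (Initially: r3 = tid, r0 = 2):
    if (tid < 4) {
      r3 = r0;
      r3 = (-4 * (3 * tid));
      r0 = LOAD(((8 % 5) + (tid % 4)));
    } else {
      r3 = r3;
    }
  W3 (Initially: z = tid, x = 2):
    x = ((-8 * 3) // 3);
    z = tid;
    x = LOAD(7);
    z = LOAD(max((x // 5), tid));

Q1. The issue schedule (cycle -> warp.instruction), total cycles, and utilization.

cycle 0: W0.I0
cycle 1: W0.I1
cycle 2: W0.I2
cycle 3: W0.I3
cycle 4: W1.I0
cycle 5: W1.I1
cycle 6: W2.I0
cycle 7: W2.I1
cycle 8: W2.I2
cycle 9: W2.I3
cycle 10: W0.I4
cycle 11: W1.I2
cycle 12: W3.I0
cycle 13: W3.I1
cycle 14: W3.I2
cycle 15: idle
cycle 16: idle
cycle 17: idle
cycle 18: idle
cycle 19: idle
cycle 20: idle
cycle 21: W3.I3

Answer: 22 cycles, utilization 8/11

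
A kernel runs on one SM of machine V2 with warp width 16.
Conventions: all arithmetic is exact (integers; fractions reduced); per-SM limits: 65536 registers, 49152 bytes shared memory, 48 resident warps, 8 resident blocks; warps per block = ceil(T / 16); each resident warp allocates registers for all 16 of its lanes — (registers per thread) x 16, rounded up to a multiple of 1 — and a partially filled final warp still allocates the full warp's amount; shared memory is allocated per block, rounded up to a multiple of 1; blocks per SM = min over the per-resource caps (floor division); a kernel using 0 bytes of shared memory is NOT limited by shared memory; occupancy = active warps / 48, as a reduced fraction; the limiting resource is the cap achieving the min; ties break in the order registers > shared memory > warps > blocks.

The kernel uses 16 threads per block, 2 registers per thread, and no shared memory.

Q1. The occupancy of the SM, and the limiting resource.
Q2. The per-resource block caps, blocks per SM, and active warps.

Answer: occupancy 1/6, limited by blocks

registers: 2048 blocks
shared memory: no limit (kernel uses none)
warps: 48 blocks
blocks: 8 blocks

Answer: 8 blocks, 8 active warps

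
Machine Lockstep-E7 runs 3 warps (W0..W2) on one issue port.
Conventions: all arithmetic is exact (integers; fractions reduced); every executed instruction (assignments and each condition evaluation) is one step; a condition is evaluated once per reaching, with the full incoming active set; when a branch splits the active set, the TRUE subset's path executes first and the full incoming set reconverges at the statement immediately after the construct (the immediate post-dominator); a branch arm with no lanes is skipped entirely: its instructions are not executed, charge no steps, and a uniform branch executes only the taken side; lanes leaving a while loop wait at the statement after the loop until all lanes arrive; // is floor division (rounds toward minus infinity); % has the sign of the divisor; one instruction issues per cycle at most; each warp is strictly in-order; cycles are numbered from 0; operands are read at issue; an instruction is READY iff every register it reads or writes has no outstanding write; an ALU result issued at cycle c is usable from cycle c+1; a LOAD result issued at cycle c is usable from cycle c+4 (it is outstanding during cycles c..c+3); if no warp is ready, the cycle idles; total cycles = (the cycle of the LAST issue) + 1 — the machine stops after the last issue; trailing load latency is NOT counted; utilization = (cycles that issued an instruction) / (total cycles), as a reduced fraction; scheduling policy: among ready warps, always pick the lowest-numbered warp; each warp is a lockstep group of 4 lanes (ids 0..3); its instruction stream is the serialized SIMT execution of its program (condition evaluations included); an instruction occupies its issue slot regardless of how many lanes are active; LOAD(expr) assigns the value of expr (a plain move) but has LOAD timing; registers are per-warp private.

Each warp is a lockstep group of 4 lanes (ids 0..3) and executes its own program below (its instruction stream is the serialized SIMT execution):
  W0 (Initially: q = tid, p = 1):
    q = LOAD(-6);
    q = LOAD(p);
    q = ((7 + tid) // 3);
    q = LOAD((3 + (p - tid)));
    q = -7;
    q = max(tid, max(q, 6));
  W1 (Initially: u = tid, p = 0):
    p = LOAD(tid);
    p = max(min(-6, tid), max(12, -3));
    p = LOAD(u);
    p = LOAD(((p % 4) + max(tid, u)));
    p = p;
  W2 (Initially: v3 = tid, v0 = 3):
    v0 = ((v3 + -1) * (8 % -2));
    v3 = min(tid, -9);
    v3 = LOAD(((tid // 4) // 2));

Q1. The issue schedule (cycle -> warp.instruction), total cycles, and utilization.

cycle 0: W0.I0
cycle 1: W1.I0
cycle 2: W2.I0
cycle 3: W2.I1
cycle 4: W0.I1
cycle 5: W1.I1
cycle 6: W1.I2
cycle 7: W2.I2
cycle 8: W0.I2
cycle 9: W0.I3
cycle 10: W1.I3
cycle 11: idle
cycle 12: idle
cycle 13: W0.I4
cycle 14: W0.I5
cycle 15: W1.I4

Answer: 16 cycles, utilization 7/8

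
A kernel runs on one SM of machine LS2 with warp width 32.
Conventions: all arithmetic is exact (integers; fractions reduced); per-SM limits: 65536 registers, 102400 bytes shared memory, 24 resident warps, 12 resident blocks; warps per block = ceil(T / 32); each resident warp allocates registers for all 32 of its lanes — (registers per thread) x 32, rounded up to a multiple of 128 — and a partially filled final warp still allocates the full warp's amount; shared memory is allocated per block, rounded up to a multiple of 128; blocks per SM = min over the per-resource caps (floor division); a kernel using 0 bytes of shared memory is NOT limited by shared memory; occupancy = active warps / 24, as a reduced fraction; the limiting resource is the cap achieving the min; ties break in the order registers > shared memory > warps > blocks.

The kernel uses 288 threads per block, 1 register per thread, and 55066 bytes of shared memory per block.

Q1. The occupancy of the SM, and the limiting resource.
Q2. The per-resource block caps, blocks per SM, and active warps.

Answer: occupancy 3/8, limited by shared memory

registers: 56 blocks
shared memory: 1 block
warps: 2 blocks
blocks: 12 blocks

Answer: 1 block, 9 active warps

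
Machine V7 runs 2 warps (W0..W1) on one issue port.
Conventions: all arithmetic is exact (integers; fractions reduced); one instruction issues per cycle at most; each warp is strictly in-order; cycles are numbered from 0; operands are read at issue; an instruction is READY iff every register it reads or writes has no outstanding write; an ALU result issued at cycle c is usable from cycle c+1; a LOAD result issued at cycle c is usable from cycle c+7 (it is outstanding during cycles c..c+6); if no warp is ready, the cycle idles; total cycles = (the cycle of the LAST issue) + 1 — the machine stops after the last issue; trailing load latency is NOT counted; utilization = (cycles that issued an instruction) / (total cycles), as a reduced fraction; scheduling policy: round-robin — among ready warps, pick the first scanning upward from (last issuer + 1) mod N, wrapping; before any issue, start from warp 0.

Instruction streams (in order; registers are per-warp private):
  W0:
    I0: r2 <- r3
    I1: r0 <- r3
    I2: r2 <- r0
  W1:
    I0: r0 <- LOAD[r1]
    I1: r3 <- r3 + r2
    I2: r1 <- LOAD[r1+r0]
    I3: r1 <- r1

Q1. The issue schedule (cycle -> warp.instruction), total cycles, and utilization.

cycle 0: W0.I0
cycle 1: W1.I0
cycle 2: W0.I1
cycle 3: W1.I1
cycle 4: W0.I2
cycle 5: idle
cycle 6: idle
cycle 7: idle
cycle 8: W1.I2
cycle 9: idle
cycle 10: idle
cycle 11: idle
cycle 12: idle
cycle 13: idle
cycle 14: idle
cycle 15: W1.I3

Answer: 16 cycles, utilization 7/16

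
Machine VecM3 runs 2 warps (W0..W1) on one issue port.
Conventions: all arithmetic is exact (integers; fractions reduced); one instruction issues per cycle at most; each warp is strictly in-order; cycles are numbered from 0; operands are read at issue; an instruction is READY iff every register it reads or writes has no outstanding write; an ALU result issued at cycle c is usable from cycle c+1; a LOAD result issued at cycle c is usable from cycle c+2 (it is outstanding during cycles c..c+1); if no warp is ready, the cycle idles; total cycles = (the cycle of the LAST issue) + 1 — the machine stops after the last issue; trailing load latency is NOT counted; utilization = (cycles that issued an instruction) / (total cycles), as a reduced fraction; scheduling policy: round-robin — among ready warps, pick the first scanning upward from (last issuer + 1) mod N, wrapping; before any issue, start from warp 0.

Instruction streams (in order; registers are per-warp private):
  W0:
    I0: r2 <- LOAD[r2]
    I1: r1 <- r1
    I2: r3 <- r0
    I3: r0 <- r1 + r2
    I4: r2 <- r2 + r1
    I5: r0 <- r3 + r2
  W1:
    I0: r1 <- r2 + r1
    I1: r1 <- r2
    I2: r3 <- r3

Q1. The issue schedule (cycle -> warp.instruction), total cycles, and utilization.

cycle 0: W0.I0
cycle 1: W1.I0
cycle 2: W0.I1
cycle 3: W1.I1
cycle 4: W0.I2
cycle 5: W1.I2
cycle 6: W0.I3
cycle 7: W0.I4
cycle 8: W0.I5

Answer: 9 cycles, utilization 1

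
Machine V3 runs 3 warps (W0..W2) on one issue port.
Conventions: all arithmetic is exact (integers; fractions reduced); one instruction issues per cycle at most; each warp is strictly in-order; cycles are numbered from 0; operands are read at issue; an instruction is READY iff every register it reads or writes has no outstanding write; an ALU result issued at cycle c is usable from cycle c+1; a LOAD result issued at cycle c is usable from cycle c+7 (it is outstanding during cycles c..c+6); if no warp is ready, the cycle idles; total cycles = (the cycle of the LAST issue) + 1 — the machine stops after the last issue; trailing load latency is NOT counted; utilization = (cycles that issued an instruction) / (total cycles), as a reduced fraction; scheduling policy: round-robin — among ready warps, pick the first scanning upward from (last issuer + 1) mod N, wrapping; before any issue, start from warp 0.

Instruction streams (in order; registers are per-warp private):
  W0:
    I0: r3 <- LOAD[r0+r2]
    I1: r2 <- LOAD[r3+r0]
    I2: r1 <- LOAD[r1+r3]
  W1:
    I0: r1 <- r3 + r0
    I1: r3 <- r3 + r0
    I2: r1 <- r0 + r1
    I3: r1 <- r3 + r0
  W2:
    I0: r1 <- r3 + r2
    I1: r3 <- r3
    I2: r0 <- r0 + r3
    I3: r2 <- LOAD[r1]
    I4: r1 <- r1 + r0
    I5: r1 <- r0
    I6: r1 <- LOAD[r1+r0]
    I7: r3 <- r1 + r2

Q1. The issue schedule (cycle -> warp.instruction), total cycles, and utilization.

cycle 0: W0.I0
cycle 1: W1.I0
cycle 2: W2.I0
cycle 3: W1.I1
cycle 4: W2.I1
cycle 5: W1.I2
cycle 6: W2.I2
cycle 7: W0.I1
cycle 8: W1.I3
cycle 9: W2.I3
cycle 10: W0.I2
cycle 11: W2.I4
cycle 12: W2.I5
cycle 13: W2.I6
cycle 14: idle
cycle 15: idle
cycle 16: idle
cycle 17: idle
cycle 18: idle
cycle 19: idle
cycle 20: W2.I7

Answer: 21 cycles, utilization 5/7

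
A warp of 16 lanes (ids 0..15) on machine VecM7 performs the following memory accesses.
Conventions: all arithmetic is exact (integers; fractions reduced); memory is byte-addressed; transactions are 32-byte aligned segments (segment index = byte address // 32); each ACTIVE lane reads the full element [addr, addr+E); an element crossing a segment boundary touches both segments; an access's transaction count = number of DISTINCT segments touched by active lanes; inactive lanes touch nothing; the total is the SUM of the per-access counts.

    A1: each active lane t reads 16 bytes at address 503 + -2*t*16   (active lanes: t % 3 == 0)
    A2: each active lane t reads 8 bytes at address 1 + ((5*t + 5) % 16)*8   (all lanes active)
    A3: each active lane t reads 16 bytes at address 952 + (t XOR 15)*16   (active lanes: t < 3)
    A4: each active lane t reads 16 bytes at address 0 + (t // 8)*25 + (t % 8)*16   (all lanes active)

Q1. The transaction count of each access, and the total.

A1: 12 transactions
A2: 5 transactions
A3: 2 transactions
A4: 5 transactions

Answer: 12,5,2,5; total 24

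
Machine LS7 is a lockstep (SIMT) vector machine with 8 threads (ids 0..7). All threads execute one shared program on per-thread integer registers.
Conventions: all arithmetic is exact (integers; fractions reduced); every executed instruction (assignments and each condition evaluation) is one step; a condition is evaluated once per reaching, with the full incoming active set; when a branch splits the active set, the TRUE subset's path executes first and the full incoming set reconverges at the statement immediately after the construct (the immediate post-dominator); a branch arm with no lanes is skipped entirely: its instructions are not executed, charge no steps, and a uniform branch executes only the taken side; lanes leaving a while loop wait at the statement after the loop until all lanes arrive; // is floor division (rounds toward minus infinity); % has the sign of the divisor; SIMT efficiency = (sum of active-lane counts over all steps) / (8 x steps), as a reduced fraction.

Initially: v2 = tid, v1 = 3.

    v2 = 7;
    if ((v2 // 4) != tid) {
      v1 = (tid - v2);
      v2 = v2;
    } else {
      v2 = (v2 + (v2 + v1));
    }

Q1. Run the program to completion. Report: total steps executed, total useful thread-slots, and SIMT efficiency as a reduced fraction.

Answer: 5 steps, 31 useful, 31/40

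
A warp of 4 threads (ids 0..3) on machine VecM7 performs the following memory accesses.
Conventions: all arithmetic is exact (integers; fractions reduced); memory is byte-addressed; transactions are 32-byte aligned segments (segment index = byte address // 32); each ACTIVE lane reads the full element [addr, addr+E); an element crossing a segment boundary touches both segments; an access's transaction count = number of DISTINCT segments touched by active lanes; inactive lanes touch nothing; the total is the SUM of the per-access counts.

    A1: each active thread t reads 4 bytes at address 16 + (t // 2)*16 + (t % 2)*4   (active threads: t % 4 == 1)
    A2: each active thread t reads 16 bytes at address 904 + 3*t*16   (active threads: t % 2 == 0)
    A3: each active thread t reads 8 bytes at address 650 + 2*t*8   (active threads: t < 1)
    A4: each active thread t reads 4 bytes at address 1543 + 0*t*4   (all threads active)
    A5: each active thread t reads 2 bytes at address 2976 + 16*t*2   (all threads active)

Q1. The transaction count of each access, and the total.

A1: 1 transaction
A2: 2 transactions
A3: 1 transaction
A4: 1 transaction
A5: 4 transactions

Answer: 1,2,1,1,4; total 9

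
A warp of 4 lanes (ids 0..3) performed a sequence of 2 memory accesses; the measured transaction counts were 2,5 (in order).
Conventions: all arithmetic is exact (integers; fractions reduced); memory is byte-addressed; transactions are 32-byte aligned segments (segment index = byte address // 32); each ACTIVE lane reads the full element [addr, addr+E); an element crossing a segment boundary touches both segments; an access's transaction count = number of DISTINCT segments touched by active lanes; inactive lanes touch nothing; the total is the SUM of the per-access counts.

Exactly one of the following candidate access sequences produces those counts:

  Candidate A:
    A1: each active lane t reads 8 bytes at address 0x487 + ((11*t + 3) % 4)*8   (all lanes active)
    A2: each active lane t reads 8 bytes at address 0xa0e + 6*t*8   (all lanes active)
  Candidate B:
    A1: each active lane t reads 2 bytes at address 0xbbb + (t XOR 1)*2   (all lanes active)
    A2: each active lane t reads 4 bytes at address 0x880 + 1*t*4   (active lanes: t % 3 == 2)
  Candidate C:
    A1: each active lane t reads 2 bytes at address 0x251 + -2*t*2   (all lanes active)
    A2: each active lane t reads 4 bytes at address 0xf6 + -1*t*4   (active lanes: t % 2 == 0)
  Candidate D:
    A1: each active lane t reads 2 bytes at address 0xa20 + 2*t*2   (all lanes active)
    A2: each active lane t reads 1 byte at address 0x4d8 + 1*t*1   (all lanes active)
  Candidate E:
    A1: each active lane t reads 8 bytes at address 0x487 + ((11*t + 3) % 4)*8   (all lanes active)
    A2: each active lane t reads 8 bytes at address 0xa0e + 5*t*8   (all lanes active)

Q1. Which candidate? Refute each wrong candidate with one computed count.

A: A2 gives 6 transactions, not 5
B: A2 gives 1 transaction, not 5
C: A1 gives 1 transaction, not 2
D: A1 gives 1 transaction, not 2
E: all counts match (2,5)

Answer: E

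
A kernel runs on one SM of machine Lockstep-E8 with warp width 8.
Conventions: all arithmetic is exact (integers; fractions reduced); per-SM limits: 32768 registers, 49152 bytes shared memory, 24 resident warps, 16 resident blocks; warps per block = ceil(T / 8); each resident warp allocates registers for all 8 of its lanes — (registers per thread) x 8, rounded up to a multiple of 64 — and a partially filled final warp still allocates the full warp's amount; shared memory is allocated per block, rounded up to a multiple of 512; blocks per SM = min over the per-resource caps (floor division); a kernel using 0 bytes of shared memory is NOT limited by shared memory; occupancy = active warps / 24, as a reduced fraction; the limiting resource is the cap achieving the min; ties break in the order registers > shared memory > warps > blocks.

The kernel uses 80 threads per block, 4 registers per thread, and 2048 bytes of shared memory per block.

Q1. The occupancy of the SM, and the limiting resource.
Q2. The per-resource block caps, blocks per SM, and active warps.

Answer: occupancy 5/6, limited by warps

registers: 51 blocks
shared memory: 24 blocks
warps: 2 blocks
blocks: 16 blocks

Answer: 2 blocks, 20 active warps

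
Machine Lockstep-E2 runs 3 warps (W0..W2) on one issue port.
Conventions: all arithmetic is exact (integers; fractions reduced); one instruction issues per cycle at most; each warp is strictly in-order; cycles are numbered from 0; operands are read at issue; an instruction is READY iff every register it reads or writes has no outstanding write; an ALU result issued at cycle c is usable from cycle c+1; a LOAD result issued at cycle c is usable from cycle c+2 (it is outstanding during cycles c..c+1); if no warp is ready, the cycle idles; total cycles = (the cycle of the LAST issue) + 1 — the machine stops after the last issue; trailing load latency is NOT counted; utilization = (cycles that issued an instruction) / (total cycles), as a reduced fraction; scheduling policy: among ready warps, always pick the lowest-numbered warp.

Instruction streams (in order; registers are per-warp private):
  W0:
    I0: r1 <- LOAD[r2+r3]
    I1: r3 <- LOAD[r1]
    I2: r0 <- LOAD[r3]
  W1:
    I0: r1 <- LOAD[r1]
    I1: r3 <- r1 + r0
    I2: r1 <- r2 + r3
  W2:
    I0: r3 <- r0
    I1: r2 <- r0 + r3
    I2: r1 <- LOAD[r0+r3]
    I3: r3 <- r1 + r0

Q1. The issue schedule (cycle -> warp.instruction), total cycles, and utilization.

cycle 0: W0.I0
cycle 1: W1.I0
cycle 2: W0.I1
cycle 3: W1.I1
cycle 4: W0.I2
cycle 5: W1.I2
cycle 6: W2.I0
cycle 7: W2.I1
cycle 8: W2.I2
cycle 9: idle
cycle 10: W2.I3

Answer: 11 cycles, utilization 10/11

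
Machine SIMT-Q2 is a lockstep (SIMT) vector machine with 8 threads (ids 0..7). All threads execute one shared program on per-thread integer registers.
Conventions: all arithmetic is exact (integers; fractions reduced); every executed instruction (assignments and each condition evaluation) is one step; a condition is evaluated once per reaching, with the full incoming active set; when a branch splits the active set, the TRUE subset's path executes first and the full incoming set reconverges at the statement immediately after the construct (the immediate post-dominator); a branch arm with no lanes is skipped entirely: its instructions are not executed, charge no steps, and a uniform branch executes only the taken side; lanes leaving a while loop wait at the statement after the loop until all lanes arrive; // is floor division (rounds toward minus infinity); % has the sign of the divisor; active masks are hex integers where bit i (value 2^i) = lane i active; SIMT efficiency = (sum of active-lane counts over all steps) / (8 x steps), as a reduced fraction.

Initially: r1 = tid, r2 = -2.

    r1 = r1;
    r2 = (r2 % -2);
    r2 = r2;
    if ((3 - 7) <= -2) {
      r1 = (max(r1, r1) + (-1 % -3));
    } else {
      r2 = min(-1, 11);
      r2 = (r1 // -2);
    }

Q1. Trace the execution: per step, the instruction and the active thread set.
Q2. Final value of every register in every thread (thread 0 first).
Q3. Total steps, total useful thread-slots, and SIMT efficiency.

step 0: r1 <- r1                     0xff
step 1: r2 <- (r2 % -2)              0xff
step 2: r2 <- r2                     0xff
step 3: eval ((3 - 7) <= -2)         0xff
step 4: r1 <- (max(r1, r1) + (-1 % -3)) 0xff

Answer: 5 steps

r1: -1,0,1,2,3,4,5,6
r2: 0,0,0,0,0,0,0,0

steps = 5; useful = 40; efficiency = 40/40 = 1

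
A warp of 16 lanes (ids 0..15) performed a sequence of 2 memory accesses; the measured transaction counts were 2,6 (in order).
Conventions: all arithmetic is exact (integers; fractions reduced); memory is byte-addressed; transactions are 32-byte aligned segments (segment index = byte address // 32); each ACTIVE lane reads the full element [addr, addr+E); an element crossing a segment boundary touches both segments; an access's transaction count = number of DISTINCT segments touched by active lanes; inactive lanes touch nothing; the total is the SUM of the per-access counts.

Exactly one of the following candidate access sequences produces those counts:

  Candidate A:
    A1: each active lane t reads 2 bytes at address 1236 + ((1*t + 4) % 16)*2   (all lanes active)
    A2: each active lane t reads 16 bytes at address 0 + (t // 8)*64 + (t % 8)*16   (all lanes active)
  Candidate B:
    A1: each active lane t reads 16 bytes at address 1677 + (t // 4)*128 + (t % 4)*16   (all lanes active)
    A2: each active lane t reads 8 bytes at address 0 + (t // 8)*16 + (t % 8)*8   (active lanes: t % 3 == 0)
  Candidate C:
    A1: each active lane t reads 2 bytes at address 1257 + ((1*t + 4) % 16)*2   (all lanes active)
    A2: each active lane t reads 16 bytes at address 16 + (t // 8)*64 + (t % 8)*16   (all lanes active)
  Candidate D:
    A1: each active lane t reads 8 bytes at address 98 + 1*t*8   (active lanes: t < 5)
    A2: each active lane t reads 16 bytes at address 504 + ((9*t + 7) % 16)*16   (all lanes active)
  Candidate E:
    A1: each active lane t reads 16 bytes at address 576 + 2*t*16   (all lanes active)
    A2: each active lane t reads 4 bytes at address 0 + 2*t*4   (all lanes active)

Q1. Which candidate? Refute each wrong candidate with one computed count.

B: A1 gives 12 transactions, not 2
C: A2 gives 7 transactions, not 6
D: A2 gives 9 transactions, not 6
E: A1 gives 16 transactions, not 2
A: all counts match (2,6)

Answer: A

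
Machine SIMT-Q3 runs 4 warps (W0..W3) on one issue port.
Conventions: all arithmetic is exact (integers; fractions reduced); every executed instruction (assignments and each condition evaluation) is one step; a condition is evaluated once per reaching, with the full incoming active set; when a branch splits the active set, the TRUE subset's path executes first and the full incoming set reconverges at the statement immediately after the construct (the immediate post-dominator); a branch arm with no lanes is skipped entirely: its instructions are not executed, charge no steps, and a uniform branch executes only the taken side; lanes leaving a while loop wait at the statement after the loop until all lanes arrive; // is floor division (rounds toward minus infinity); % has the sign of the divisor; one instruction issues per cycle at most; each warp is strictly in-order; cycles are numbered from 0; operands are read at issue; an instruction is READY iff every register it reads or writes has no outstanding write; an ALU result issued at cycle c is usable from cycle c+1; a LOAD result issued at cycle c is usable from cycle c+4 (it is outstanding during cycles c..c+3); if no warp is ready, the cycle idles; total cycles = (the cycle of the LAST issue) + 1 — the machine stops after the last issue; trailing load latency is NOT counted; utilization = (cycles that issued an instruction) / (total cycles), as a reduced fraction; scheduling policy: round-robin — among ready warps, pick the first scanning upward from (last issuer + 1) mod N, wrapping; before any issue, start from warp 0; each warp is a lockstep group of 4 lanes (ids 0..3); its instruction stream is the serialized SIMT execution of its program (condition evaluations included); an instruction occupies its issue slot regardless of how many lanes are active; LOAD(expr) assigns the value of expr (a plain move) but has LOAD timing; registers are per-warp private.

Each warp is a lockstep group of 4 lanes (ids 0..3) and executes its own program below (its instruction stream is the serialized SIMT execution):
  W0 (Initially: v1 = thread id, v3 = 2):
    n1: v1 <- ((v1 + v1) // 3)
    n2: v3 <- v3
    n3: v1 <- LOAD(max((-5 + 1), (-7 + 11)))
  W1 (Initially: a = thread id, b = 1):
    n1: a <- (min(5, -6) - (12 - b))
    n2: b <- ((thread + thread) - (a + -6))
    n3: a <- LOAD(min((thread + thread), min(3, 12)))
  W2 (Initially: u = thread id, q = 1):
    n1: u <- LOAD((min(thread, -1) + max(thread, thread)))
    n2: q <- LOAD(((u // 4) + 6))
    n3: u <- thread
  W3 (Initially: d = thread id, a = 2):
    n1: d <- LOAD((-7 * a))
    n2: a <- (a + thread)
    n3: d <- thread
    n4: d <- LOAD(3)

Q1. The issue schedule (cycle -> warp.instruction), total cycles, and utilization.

cycle 0: W0.I0
cycle 1: W1.I0
cycle 2: W2.I0
cycle 3: W3.I0
cycle 4: W0.I1
cycle 5: W1.I1
cycle 6: W2.I1
cycle 7: W3.I1
cycle 8: W0.I2
cycle 9: W1.I2
cycle 10: W2.I2
cycle 11: W3.I2
cycle 12: W3.I3

Answer: 13 cycles, utilization 1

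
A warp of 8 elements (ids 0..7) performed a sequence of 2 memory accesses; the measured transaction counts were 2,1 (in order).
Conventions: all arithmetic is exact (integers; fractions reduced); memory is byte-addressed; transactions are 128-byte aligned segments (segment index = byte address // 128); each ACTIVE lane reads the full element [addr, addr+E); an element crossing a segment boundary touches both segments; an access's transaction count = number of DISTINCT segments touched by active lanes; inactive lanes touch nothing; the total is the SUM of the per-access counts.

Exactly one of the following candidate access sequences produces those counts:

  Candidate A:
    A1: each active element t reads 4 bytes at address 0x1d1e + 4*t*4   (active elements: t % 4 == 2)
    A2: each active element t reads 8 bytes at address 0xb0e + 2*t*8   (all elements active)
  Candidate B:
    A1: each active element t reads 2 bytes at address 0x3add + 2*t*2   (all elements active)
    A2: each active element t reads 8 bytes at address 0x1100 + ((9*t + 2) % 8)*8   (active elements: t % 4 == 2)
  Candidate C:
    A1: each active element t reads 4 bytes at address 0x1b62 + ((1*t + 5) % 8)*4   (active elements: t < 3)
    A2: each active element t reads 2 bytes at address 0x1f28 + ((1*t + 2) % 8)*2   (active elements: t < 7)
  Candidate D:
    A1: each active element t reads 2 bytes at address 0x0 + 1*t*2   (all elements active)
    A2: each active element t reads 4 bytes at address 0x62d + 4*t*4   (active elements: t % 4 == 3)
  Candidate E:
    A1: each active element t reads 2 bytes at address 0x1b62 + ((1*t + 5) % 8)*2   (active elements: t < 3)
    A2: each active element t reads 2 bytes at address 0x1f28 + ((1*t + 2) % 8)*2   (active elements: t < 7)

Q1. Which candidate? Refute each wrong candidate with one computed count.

A: A2 gives 2 transactions, not 1
B: A1 gives 1 transaction, not 2
D: A1 gives 1 transaction, not 2
E: A1 gives 1 transaction, not 2
C: all counts match (2,1)

Answer: C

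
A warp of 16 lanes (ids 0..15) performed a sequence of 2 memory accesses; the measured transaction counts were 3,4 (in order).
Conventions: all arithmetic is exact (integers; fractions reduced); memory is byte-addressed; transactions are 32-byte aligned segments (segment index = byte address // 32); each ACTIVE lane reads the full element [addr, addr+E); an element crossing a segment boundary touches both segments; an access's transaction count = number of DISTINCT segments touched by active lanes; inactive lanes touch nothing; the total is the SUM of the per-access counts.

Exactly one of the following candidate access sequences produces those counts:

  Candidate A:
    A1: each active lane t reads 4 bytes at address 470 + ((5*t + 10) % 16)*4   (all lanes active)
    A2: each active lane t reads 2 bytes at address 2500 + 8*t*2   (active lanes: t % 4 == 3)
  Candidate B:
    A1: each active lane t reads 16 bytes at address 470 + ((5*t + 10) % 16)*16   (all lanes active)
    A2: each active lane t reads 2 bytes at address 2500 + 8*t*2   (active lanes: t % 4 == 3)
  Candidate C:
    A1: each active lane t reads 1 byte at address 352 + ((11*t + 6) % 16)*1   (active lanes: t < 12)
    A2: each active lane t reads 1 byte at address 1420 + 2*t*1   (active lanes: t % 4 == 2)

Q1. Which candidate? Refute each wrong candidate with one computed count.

B: A1 gives 9 transactions, not 3
C: A1 gives 1 transaction, not 3
A: all counts match (3,4)

Answer: A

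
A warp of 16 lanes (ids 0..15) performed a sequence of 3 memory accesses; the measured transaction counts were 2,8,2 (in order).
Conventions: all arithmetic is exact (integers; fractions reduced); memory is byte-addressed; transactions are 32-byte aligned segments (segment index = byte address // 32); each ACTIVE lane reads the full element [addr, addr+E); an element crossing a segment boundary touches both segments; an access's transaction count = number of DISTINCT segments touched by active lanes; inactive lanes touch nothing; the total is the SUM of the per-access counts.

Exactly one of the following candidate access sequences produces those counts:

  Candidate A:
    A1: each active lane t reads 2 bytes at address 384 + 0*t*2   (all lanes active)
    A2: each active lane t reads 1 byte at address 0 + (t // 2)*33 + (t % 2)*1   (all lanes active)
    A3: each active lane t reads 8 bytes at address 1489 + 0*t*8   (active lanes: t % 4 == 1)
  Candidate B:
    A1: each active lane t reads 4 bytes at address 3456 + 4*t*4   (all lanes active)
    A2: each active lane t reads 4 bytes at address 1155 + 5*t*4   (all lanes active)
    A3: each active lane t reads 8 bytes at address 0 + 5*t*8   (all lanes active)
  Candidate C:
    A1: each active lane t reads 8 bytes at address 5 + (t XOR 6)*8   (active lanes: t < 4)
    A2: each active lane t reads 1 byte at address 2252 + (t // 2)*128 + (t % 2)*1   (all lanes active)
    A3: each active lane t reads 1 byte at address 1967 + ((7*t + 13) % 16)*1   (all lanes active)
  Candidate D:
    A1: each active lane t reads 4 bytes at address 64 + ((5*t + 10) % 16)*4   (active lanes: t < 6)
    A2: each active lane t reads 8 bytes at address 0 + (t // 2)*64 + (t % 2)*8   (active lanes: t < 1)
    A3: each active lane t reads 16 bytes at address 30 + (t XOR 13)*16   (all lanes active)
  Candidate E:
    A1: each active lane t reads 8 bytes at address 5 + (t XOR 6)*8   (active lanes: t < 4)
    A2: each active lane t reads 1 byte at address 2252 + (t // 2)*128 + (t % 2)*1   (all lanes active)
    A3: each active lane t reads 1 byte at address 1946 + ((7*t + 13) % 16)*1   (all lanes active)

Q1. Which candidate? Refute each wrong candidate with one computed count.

A: A1 gives 1 transaction, not 2
B: A1 gives 8 transactions, not 2
C: A3 gives 1 transaction, not 2
D: A2 gives 1 transaction, not 8
E: all counts match (2,8,2)

Answer: E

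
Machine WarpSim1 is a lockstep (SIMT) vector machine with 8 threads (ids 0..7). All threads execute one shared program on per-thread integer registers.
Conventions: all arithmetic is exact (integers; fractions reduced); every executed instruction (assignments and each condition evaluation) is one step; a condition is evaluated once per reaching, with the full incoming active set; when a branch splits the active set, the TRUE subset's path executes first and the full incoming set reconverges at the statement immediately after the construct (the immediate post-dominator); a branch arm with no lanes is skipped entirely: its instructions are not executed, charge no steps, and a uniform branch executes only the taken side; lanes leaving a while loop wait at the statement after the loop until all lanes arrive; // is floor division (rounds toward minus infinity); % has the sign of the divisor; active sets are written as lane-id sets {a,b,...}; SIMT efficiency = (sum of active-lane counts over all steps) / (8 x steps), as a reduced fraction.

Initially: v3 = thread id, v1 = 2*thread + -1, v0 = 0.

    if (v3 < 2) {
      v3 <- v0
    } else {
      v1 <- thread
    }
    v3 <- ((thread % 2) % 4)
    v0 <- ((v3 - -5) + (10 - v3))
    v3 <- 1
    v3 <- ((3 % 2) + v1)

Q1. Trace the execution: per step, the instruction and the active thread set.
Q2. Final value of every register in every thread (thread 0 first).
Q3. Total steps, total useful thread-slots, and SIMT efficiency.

step 0: eval (v3 < 2)                {0,1,2,3,4,5,6,7}
step 1: v3 <- v0                     {0,1}
step 2: v1 <- thread                 {2,3,4,5,6,7}
step 3: v3 <- ((thread % 2) % 4)     {0,1,2,3,4,5,6,7}
step 4: v0 <- ((v3 - -5) + (10 - v3)) {0,1,2,3,4,5,6,7}
step 5: v3 <- 1                      {0,1,2,3,4,5,6,7}
step 6: v3 <- ((3 % 2) + v1)         {0,1,2,3,4,5,6,7}

Answer: 7 steps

v3: 0,2,3,4,5,6,7,8
v1: -1,1,2,3,4,5,6,7
v0: 15,15,15,15,15,15,15,15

steps = 7; useful = 48; efficiency = 48/56 = 6/7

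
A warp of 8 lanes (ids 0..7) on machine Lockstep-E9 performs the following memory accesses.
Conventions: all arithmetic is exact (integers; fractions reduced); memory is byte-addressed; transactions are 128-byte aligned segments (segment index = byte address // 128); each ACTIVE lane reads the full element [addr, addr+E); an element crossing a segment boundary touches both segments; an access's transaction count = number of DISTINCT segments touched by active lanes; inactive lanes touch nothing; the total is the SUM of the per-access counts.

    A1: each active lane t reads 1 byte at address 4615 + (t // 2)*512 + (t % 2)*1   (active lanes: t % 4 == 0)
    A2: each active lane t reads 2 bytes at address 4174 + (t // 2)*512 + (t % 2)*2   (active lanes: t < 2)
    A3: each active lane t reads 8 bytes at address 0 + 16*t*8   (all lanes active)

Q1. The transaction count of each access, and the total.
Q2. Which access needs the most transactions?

A1: 2 transactions
A2: 1 transaction
A3: 8 transactions

Answer: 2,1,8; total 11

Answer: A3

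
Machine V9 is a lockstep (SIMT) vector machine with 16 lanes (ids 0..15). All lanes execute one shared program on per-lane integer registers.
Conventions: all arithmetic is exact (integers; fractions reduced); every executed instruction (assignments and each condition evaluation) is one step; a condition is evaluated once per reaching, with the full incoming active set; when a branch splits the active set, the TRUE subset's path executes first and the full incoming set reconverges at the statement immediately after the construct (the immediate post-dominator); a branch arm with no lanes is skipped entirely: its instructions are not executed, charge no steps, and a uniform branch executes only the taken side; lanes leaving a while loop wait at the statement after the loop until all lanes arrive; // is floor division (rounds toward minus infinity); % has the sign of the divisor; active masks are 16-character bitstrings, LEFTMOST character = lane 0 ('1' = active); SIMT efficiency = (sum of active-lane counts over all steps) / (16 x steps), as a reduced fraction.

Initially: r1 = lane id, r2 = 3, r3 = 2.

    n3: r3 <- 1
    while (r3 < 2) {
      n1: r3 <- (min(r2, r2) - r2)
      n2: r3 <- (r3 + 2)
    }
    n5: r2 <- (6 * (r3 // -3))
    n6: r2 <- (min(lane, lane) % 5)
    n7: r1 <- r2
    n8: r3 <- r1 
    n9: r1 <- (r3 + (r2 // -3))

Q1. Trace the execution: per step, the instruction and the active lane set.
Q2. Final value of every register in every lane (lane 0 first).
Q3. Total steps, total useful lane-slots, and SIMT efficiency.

step 0: r3 <- 1                      1111111111111111
step 1: eval (r3 < 2)                1111111111111111
step 2: r3 <- (min(r2, r2) - r2)     1111111111111111
step 3: r3 <- (r3 + 2)               1111111111111111
step 4: eval (r3 < 2)                1111111111111111
step 5: r2 <- (6 * (r3 // -3))       1111111111111111
step 6: r2 <- (min(lane, lane) % 5)  1111111111111111
step 7: r1 <- r2                     1111111111111111
step 8: r3 <- r1                     1111111111111111
step 9: r1 <- (r3 + (r2 // -3))      1111111111111111

Answer: 10 steps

r1: 0,0,1,2,2,0,0,1,2,2,0,0,1,2,2,0
r2: 0,1,2,3,4,0,1,2,3,4,0,1,2,3,4,0
r3: 0,1,2,3,4,0,1,2,3,4,0,1,2,3,4,0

steps = 10; useful = 160; efficiency = 160/160 = 1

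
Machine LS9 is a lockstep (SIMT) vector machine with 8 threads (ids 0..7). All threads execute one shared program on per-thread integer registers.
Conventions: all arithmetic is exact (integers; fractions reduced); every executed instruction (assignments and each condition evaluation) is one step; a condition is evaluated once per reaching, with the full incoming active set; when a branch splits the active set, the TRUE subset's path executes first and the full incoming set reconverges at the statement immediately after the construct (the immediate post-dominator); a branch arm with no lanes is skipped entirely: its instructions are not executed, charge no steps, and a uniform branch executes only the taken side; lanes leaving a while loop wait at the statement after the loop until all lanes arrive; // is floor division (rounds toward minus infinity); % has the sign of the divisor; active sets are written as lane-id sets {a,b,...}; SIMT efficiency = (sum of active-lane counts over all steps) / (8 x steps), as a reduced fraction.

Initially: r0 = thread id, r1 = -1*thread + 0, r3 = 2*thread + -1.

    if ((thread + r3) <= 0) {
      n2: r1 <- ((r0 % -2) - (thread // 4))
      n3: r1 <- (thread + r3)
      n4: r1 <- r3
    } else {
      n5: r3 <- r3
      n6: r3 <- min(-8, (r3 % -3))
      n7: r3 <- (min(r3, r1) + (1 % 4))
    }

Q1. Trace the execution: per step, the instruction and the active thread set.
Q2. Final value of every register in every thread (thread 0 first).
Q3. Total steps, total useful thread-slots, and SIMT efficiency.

step 0: eval ((thread + r3) <= 0)    {0,1,2,3,4,5,6,7}
step 1: r1 <- ((r0 % -2) - (thread // 4)) {0}
step 2: r1 <- (thread + r3)          {0}
step 3: r1 <- r3                     {0}
step 4: r3 <- r3                     {1,2,3,4,5,6,7}
step 5: r3 <- min(-8, (r3 % -3))     {1,2,3,4,5,6,7}
step 6: r3 <- (min(r3, r1) + (1 % 4)) {1,2,3,4,5,6,7}

Answer: 7 steps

r0: 0,1,2,3,4,5,6,7
r1: -1,-1,-2,-3,-4,-5,-6,-7
r3: -1,-7,-7,-7,-7,-7,-7,-7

steps = 7; useful = 32; efficiency = 32/56 = 4/7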